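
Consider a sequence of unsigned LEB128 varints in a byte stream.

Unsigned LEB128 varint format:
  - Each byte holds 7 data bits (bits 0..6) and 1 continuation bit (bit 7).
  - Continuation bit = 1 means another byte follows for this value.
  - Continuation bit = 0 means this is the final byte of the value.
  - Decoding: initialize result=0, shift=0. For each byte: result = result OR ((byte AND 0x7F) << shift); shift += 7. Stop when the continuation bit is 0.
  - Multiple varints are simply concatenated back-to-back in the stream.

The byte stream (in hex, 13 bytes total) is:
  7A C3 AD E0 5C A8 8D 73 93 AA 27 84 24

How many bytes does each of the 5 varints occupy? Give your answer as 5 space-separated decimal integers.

  byte[0]=0x7A cont=0 payload=0x7A=122: acc |= 122<<0 -> acc=122 shift=7 [end]
Varint 1: bytes[0:1] = 7A -> value 122 (1 byte(s))
  byte[1]=0xC3 cont=1 payload=0x43=67: acc |= 67<<0 -> acc=67 shift=7
  byte[2]=0xAD cont=1 payload=0x2D=45: acc |= 45<<7 -> acc=5827 shift=14
  byte[3]=0xE0 cont=1 payload=0x60=96: acc |= 96<<14 -> acc=1578691 shift=21
  byte[4]=0x5C cont=0 payload=0x5C=92: acc |= 92<<21 -> acc=194516675 shift=28 [end]
Varint 2: bytes[1:5] = C3 AD E0 5C -> value 194516675 (4 byte(s))
  byte[5]=0xA8 cont=1 payload=0x28=40: acc |= 40<<0 -> acc=40 shift=7
  byte[6]=0x8D cont=1 payload=0x0D=13: acc |= 13<<7 -> acc=1704 shift=14
  byte[7]=0x73 cont=0 payload=0x73=115: acc |= 115<<14 -> acc=1885864 shift=21 [end]
Varint 3: bytes[5:8] = A8 8D 73 -> value 1885864 (3 byte(s))
  byte[8]=0x93 cont=1 payload=0x13=19: acc |= 19<<0 -> acc=19 shift=7
  byte[9]=0xAA cont=1 payload=0x2A=42: acc |= 42<<7 -> acc=5395 shift=14
  byte[10]=0x27 cont=0 payload=0x27=39: acc |= 39<<14 -> acc=644371 shift=21 [end]
Varint 4: bytes[8:11] = 93 AA 27 -> value 644371 (3 byte(s))
  byte[11]=0x84 cont=1 payload=0x04=4: acc |= 4<<0 -> acc=4 shift=7
  byte[12]=0x24 cont=0 payload=0x24=36: acc |= 36<<7 -> acc=4612 shift=14 [end]
Varint 5: bytes[11:13] = 84 24 -> value 4612 (2 byte(s))

Answer: 1 4 3 3 2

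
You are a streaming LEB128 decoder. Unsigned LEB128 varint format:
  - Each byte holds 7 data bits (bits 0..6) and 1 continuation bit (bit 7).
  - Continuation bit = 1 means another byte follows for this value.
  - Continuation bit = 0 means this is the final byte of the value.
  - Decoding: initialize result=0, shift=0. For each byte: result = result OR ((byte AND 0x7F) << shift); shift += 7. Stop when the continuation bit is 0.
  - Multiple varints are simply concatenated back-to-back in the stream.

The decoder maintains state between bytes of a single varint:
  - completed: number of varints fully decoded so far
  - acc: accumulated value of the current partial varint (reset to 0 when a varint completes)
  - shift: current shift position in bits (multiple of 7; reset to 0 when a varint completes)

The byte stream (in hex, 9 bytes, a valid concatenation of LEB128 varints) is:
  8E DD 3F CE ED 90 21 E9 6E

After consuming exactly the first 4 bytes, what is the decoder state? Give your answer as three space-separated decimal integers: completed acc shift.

byte[0]=0x8E cont=1 payload=0x0E: acc |= 14<<0 -> completed=0 acc=14 shift=7
byte[1]=0xDD cont=1 payload=0x5D: acc |= 93<<7 -> completed=0 acc=11918 shift=14
byte[2]=0x3F cont=0 payload=0x3F: varint #1 complete (value=1044110); reset -> completed=1 acc=0 shift=0
byte[3]=0xCE cont=1 payload=0x4E: acc |= 78<<0 -> completed=1 acc=78 shift=7

Answer: 1 78 7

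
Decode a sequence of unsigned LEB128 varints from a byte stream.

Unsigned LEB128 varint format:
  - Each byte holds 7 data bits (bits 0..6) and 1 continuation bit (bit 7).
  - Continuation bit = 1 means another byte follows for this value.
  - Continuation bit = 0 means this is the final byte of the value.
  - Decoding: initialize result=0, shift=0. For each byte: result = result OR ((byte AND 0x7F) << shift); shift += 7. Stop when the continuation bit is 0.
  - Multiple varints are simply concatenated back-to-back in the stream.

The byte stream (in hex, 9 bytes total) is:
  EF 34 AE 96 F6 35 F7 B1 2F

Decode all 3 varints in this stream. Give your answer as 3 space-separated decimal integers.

Answer: 6767 113085230 776439

Derivation:
  byte[0]=0xEF cont=1 payload=0x6F=111: acc |= 111<<0 -> acc=111 shift=7
  byte[1]=0x34 cont=0 payload=0x34=52: acc |= 52<<7 -> acc=6767 shift=14 [end]
Varint 1: bytes[0:2] = EF 34 -> value 6767 (2 byte(s))
  byte[2]=0xAE cont=1 payload=0x2E=46: acc |= 46<<0 -> acc=46 shift=7
  byte[3]=0x96 cont=1 payload=0x16=22: acc |= 22<<7 -> acc=2862 shift=14
  byte[4]=0xF6 cont=1 payload=0x76=118: acc |= 118<<14 -> acc=1936174 shift=21
  byte[5]=0x35 cont=0 payload=0x35=53: acc |= 53<<21 -> acc=113085230 shift=28 [end]
Varint 2: bytes[2:6] = AE 96 F6 35 -> value 113085230 (4 byte(s))
  byte[6]=0xF7 cont=1 payload=0x77=119: acc |= 119<<0 -> acc=119 shift=7
  byte[7]=0xB1 cont=1 payload=0x31=49: acc |= 49<<7 -> acc=6391 shift=14
  byte[8]=0x2F cont=0 payload=0x2F=47: acc |= 47<<14 -> acc=776439 shift=21 [end]
Varint 3: bytes[6:9] = F7 B1 2F -> value 776439 (3 byte(s))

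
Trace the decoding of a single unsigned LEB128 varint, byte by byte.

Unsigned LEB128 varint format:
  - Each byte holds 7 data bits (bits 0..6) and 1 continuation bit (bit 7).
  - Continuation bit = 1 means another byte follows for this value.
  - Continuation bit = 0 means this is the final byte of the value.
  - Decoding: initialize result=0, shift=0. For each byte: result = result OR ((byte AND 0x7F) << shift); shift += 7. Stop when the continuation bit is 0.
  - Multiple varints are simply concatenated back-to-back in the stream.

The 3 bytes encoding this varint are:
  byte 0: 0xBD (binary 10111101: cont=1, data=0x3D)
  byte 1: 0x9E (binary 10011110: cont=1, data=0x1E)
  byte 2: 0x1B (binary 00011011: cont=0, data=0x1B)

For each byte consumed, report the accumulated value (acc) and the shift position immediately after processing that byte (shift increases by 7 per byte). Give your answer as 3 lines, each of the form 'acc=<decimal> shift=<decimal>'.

byte 0=0xBD: payload=0x3D=61, contrib = 61<<0 = 61; acc -> 61, shift -> 7
byte 1=0x9E: payload=0x1E=30, contrib = 30<<7 = 3840; acc -> 3901, shift -> 14
byte 2=0x1B: payload=0x1B=27, contrib = 27<<14 = 442368; acc -> 446269, shift -> 21

Answer: acc=61 shift=7
acc=3901 shift=14
acc=446269 shift=21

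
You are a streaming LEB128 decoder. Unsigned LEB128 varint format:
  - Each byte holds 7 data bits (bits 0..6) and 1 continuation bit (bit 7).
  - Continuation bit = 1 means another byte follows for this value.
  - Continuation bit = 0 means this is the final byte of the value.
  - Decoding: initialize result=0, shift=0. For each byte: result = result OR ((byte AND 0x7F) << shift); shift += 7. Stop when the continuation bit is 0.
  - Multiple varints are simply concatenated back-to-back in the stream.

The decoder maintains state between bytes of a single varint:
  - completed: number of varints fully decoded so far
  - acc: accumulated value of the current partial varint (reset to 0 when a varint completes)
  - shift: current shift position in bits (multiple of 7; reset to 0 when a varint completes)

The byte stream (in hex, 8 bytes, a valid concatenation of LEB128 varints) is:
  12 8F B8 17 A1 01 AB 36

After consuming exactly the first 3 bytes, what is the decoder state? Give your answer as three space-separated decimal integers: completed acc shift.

byte[0]=0x12 cont=0 payload=0x12: varint #1 complete (value=18); reset -> completed=1 acc=0 shift=0
byte[1]=0x8F cont=1 payload=0x0F: acc |= 15<<0 -> completed=1 acc=15 shift=7
byte[2]=0xB8 cont=1 payload=0x38: acc |= 56<<7 -> completed=1 acc=7183 shift=14

Answer: 1 7183 14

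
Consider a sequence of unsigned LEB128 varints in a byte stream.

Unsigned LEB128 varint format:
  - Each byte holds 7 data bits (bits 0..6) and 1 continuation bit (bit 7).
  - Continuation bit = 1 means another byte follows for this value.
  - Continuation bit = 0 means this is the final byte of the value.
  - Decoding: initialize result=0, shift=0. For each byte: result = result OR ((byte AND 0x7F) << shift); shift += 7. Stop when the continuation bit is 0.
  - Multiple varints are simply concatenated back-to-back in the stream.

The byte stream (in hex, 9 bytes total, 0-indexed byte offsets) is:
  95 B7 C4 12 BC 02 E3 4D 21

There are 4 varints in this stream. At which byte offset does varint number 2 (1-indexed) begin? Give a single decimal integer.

Answer: 4

Derivation:
  byte[0]=0x95 cont=1 payload=0x15=21: acc |= 21<<0 -> acc=21 shift=7
  byte[1]=0xB7 cont=1 payload=0x37=55: acc |= 55<<7 -> acc=7061 shift=14
  byte[2]=0xC4 cont=1 payload=0x44=68: acc |= 68<<14 -> acc=1121173 shift=21
  byte[3]=0x12 cont=0 payload=0x12=18: acc |= 18<<21 -> acc=38869909 shift=28 [end]
Varint 1: bytes[0:4] = 95 B7 C4 12 -> value 38869909 (4 byte(s))
  byte[4]=0xBC cont=1 payload=0x3C=60: acc |= 60<<0 -> acc=60 shift=7
  byte[5]=0x02 cont=0 payload=0x02=2: acc |= 2<<7 -> acc=316 shift=14 [end]
Varint 2: bytes[4:6] = BC 02 -> value 316 (2 byte(s))
  byte[6]=0xE3 cont=1 payload=0x63=99: acc |= 99<<0 -> acc=99 shift=7
  byte[7]=0x4D cont=0 payload=0x4D=77: acc |= 77<<7 -> acc=9955 shift=14 [end]
Varint 3: bytes[6:8] = E3 4D -> value 9955 (2 byte(s))
  byte[8]=0x21 cont=0 payload=0x21=33: acc |= 33<<0 -> acc=33 shift=7 [end]
Varint 4: bytes[8:9] = 21 -> value 33 (1 byte(s))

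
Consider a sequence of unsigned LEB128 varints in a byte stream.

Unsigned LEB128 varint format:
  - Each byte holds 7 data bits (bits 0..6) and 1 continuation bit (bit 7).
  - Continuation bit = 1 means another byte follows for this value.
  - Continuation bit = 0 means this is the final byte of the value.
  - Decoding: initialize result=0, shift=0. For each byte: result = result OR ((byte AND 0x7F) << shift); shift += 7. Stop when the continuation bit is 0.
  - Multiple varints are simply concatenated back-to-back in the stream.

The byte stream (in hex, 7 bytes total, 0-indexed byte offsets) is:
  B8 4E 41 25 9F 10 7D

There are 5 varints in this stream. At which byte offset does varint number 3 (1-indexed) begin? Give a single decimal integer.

  byte[0]=0xB8 cont=1 payload=0x38=56: acc |= 56<<0 -> acc=56 shift=7
  byte[1]=0x4E cont=0 payload=0x4E=78: acc |= 78<<7 -> acc=10040 shift=14 [end]
Varint 1: bytes[0:2] = B8 4E -> value 10040 (2 byte(s))
  byte[2]=0x41 cont=0 payload=0x41=65: acc |= 65<<0 -> acc=65 shift=7 [end]
Varint 2: bytes[2:3] = 41 -> value 65 (1 byte(s))
  byte[3]=0x25 cont=0 payload=0x25=37: acc |= 37<<0 -> acc=37 shift=7 [end]
Varint 3: bytes[3:4] = 25 -> value 37 (1 byte(s))
  byte[4]=0x9F cont=1 payload=0x1F=31: acc |= 31<<0 -> acc=31 shift=7
  byte[5]=0x10 cont=0 payload=0x10=16: acc |= 16<<7 -> acc=2079 shift=14 [end]
Varint 4: bytes[4:6] = 9F 10 -> value 2079 (2 byte(s))
  byte[6]=0x7D cont=0 payload=0x7D=125: acc |= 125<<0 -> acc=125 shift=7 [end]
Varint 5: bytes[6:7] = 7D -> value 125 (1 byte(s))

Answer: 3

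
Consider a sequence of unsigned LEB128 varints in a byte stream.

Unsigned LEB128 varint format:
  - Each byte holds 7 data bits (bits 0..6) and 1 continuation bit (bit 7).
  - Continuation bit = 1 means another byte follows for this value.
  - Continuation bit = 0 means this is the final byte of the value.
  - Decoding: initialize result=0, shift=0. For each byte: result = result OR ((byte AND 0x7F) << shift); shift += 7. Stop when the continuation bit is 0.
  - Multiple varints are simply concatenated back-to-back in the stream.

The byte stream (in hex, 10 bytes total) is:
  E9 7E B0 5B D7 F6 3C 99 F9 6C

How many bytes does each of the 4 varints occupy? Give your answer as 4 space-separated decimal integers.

Answer: 2 2 3 3

Derivation:
  byte[0]=0xE9 cont=1 payload=0x69=105: acc |= 105<<0 -> acc=105 shift=7
  byte[1]=0x7E cont=0 payload=0x7E=126: acc |= 126<<7 -> acc=16233 shift=14 [end]
Varint 1: bytes[0:2] = E9 7E -> value 16233 (2 byte(s))
  byte[2]=0xB0 cont=1 payload=0x30=48: acc |= 48<<0 -> acc=48 shift=7
  byte[3]=0x5B cont=0 payload=0x5B=91: acc |= 91<<7 -> acc=11696 shift=14 [end]
Varint 2: bytes[2:4] = B0 5B -> value 11696 (2 byte(s))
  byte[4]=0xD7 cont=1 payload=0x57=87: acc |= 87<<0 -> acc=87 shift=7
  byte[5]=0xF6 cont=1 payload=0x76=118: acc |= 118<<7 -> acc=15191 shift=14
  byte[6]=0x3C cont=0 payload=0x3C=60: acc |= 60<<14 -> acc=998231 shift=21 [end]
Varint 3: bytes[4:7] = D7 F6 3C -> value 998231 (3 byte(s))
  byte[7]=0x99 cont=1 payload=0x19=25: acc |= 25<<0 -> acc=25 shift=7
  byte[8]=0xF9 cont=1 payload=0x79=121: acc |= 121<<7 -> acc=15513 shift=14
  byte[9]=0x6C cont=0 payload=0x6C=108: acc |= 108<<14 -> acc=1784985 shift=21 [end]
Varint 4: bytes[7:10] = 99 F9 6C -> value 1784985 (3 byte(s))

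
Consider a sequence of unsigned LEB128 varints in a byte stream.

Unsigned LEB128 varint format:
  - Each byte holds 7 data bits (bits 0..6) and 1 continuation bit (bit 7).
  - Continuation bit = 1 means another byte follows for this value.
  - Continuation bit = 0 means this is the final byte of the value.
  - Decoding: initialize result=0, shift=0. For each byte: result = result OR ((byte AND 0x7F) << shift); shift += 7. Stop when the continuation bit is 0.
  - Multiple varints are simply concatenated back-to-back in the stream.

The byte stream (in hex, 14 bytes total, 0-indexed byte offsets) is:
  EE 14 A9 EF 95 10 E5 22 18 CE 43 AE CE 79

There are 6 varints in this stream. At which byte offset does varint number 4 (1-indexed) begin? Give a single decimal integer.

Answer: 8

Derivation:
  byte[0]=0xEE cont=1 payload=0x6E=110: acc |= 110<<0 -> acc=110 shift=7
  byte[1]=0x14 cont=0 payload=0x14=20: acc |= 20<<7 -> acc=2670 shift=14 [end]
Varint 1: bytes[0:2] = EE 14 -> value 2670 (2 byte(s))
  byte[2]=0xA9 cont=1 payload=0x29=41: acc |= 41<<0 -> acc=41 shift=7
  byte[3]=0xEF cont=1 payload=0x6F=111: acc |= 111<<7 -> acc=14249 shift=14
  byte[4]=0x95 cont=1 payload=0x15=21: acc |= 21<<14 -> acc=358313 shift=21
  byte[5]=0x10 cont=0 payload=0x10=16: acc |= 16<<21 -> acc=33912745 shift=28 [end]
Varint 2: bytes[2:6] = A9 EF 95 10 -> value 33912745 (4 byte(s))
  byte[6]=0xE5 cont=1 payload=0x65=101: acc |= 101<<0 -> acc=101 shift=7
  byte[7]=0x22 cont=0 payload=0x22=34: acc |= 34<<7 -> acc=4453 shift=14 [end]
Varint 3: bytes[6:8] = E5 22 -> value 4453 (2 byte(s))
  byte[8]=0x18 cont=0 payload=0x18=24: acc |= 24<<0 -> acc=24 shift=7 [end]
Varint 4: bytes[8:9] = 18 -> value 24 (1 byte(s))
  byte[9]=0xCE cont=1 payload=0x4E=78: acc |= 78<<0 -> acc=78 shift=7
  byte[10]=0x43 cont=0 payload=0x43=67: acc |= 67<<7 -> acc=8654 shift=14 [end]
Varint 5: bytes[9:11] = CE 43 -> value 8654 (2 byte(s))
  byte[11]=0xAE cont=1 payload=0x2E=46: acc |= 46<<0 -> acc=46 shift=7
  byte[12]=0xCE cont=1 payload=0x4E=78: acc |= 78<<7 -> acc=10030 shift=14
  byte[13]=0x79 cont=0 payload=0x79=121: acc |= 121<<14 -> acc=1992494 shift=21 [end]
Varint 6: bytes[11:14] = AE CE 79 -> value 1992494 (3 byte(s))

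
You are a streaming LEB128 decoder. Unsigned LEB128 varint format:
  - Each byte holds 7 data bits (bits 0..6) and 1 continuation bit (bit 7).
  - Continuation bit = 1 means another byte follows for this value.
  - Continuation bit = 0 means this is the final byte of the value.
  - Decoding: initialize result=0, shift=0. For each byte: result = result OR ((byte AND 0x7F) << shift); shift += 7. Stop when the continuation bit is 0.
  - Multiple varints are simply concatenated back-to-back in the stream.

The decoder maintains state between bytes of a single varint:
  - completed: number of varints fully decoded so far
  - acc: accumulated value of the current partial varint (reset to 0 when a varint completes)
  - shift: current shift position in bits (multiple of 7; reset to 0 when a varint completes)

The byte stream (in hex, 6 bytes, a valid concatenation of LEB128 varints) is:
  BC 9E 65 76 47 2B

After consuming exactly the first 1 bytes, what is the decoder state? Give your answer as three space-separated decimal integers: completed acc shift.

Answer: 0 60 7

Derivation:
byte[0]=0xBC cont=1 payload=0x3C: acc |= 60<<0 -> completed=0 acc=60 shift=7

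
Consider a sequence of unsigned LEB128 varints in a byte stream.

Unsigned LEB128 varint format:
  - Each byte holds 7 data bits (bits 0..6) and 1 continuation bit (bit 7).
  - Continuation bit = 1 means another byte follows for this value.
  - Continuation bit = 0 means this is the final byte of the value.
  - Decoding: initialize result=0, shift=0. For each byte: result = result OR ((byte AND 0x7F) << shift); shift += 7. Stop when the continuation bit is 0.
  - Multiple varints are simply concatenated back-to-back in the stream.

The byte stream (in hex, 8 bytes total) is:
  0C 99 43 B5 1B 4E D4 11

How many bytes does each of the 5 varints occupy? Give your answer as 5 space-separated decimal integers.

Answer: 1 2 2 1 2

Derivation:
  byte[0]=0x0C cont=0 payload=0x0C=12: acc |= 12<<0 -> acc=12 shift=7 [end]
Varint 1: bytes[0:1] = 0C -> value 12 (1 byte(s))
  byte[1]=0x99 cont=1 payload=0x19=25: acc |= 25<<0 -> acc=25 shift=7
  byte[2]=0x43 cont=0 payload=0x43=67: acc |= 67<<7 -> acc=8601 shift=14 [end]
Varint 2: bytes[1:3] = 99 43 -> value 8601 (2 byte(s))
  byte[3]=0xB5 cont=1 payload=0x35=53: acc |= 53<<0 -> acc=53 shift=7
  byte[4]=0x1B cont=0 payload=0x1B=27: acc |= 27<<7 -> acc=3509 shift=14 [end]
Varint 3: bytes[3:5] = B5 1B -> value 3509 (2 byte(s))
  byte[5]=0x4E cont=0 payload=0x4E=78: acc |= 78<<0 -> acc=78 shift=7 [end]
Varint 4: bytes[5:6] = 4E -> value 78 (1 byte(s))
  byte[6]=0xD4 cont=1 payload=0x54=84: acc |= 84<<0 -> acc=84 shift=7
  byte[7]=0x11 cont=0 payload=0x11=17: acc |= 17<<7 -> acc=2260 shift=14 [end]
Varint 5: bytes[6:8] = D4 11 -> value 2260 (2 byte(s))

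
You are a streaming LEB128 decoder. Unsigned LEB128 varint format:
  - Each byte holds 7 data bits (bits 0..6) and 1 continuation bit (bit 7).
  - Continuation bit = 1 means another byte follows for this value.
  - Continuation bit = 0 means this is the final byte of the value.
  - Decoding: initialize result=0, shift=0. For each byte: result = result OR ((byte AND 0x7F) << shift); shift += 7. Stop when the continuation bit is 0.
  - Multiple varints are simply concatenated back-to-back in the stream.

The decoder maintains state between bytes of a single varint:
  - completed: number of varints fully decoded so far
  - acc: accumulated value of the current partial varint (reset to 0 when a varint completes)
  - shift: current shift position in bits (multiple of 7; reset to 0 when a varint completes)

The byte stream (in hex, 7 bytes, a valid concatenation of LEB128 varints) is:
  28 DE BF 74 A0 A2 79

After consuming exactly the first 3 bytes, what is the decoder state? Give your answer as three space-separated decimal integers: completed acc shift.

Answer: 1 8158 14

Derivation:
byte[0]=0x28 cont=0 payload=0x28: varint #1 complete (value=40); reset -> completed=1 acc=0 shift=0
byte[1]=0xDE cont=1 payload=0x5E: acc |= 94<<0 -> completed=1 acc=94 shift=7
byte[2]=0xBF cont=1 payload=0x3F: acc |= 63<<7 -> completed=1 acc=8158 shift=14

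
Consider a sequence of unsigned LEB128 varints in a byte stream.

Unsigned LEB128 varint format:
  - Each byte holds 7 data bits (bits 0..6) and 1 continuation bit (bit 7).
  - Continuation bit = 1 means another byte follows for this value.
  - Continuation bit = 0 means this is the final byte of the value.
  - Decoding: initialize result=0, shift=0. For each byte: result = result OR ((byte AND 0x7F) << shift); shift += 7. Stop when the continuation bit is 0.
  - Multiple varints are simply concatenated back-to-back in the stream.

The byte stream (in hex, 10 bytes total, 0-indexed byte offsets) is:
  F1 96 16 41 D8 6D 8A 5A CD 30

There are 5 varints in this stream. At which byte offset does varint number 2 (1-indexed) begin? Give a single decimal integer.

  byte[0]=0xF1 cont=1 payload=0x71=113: acc |= 113<<0 -> acc=113 shift=7
  byte[1]=0x96 cont=1 payload=0x16=22: acc |= 22<<7 -> acc=2929 shift=14
  byte[2]=0x16 cont=0 payload=0x16=22: acc |= 22<<14 -> acc=363377 shift=21 [end]
Varint 1: bytes[0:3] = F1 96 16 -> value 363377 (3 byte(s))
  byte[3]=0x41 cont=0 payload=0x41=65: acc |= 65<<0 -> acc=65 shift=7 [end]
Varint 2: bytes[3:4] = 41 -> value 65 (1 byte(s))
  byte[4]=0xD8 cont=1 payload=0x58=88: acc |= 88<<0 -> acc=88 shift=7
  byte[5]=0x6D cont=0 payload=0x6D=109: acc |= 109<<7 -> acc=14040 shift=14 [end]
Varint 3: bytes[4:6] = D8 6D -> value 14040 (2 byte(s))
  byte[6]=0x8A cont=1 payload=0x0A=10: acc |= 10<<0 -> acc=10 shift=7
  byte[7]=0x5A cont=0 payload=0x5A=90: acc |= 90<<7 -> acc=11530 shift=14 [end]
Varint 4: bytes[6:8] = 8A 5A -> value 11530 (2 byte(s))
  byte[8]=0xCD cont=1 payload=0x4D=77: acc |= 77<<0 -> acc=77 shift=7
  byte[9]=0x30 cont=0 payload=0x30=48: acc |= 48<<7 -> acc=6221 shift=14 [end]
Varint 5: bytes[8:10] = CD 30 -> value 6221 (2 byte(s))

Answer: 3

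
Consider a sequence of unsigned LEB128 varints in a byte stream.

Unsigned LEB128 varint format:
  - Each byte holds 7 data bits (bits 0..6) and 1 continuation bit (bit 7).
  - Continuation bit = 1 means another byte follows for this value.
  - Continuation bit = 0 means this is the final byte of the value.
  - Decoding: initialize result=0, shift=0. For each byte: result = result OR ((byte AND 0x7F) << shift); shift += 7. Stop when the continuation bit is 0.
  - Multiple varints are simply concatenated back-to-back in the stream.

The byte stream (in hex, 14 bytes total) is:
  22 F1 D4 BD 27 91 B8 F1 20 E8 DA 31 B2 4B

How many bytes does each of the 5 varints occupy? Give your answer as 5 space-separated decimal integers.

  byte[0]=0x22 cont=0 payload=0x22=34: acc |= 34<<0 -> acc=34 shift=7 [end]
Varint 1: bytes[0:1] = 22 -> value 34 (1 byte(s))
  byte[1]=0xF1 cont=1 payload=0x71=113: acc |= 113<<0 -> acc=113 shift=7
  byte[2]=0xD4 cont=1 payload=0x54=84: acc |= 84<<7 -> acc=10865 shift=14
  byte[3]=0xBD cont=1 payload=0x3D=61: acc |= 61<<14 -> acc=1010289 shift=21
  byte[4]=0x27 cont=0 payload=0x27=39: acc |= 39<<21 -> acc=82799217 shift=28 [end]
Varint 2: bytes[1:5] = F1 D4 BD 27 -> value 82799217 (4 byte(s))
  byte[5]=0x91 cont=1 payload=0x11=17: acc |= 17<<0 -> acc=17 shift=7
  byte[6]=0xB8 cont=1 payload=0x38=56: acc |= 56<<7 -> acc=7185 shift=14
  byte[7]=0xF1 cont=1 payload=0x71=113: acc |= 113<<14 -> acc=1858577 shift=21
  byte[8]=0x20 cont=0 payload=0x20=32: acc |= 32<<21 -> acc=68967441 shift=28 [end]
Varint 3: bytes[5:9] = 91 B8 F1 20 -> value 68967441 (4 byte(s))
  byte[9]=0xE8 cont=1 payload=0x68=104: acc |= 104<<0 -> acc=104 shift=7
  byte[10]=0xDA cont=1 payload=0x5A=90: acc |= 90<<7 -> acc=11624 shift=14
  byte[11]=0x31 cont=0 payload=0x31=49: acc |= 49<<14 -> acc=814440 shift=21 [end]
Varint 4: bytes[9:12] = E8 DA 31 -> value 814440 (3 byte(s))
  byte[12]=0xB2 cont=1 payload=0x32=50: acc |= 50<<0 -> acc=50 shift=7
  byte[13]=0x4B cont=0 payload=0x4B=75: acc |= 75<<7 -> acc=9650 shift=14 [end]
Varint 5: bytes[12:14] = B2 4B -> value 9650 (2 byte(s))

Answer: 1 4 4 3 2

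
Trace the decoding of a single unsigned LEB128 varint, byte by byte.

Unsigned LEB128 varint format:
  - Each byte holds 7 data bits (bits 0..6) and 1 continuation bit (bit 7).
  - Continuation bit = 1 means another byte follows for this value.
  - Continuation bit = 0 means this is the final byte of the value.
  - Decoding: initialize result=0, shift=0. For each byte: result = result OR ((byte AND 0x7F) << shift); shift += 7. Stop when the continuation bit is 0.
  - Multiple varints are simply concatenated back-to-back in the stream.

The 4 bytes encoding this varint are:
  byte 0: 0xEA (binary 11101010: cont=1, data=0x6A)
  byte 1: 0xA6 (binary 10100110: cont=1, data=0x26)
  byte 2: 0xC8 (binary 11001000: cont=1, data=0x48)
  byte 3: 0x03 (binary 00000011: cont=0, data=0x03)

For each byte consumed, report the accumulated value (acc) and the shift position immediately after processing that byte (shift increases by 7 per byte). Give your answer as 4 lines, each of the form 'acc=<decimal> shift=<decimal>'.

Answer: acc=106 shift=7
acc=4970 shift=14
acc=1184618 shift=21
acc=7476074 shift=28

Derivation:
byte 0=0xEA: payload=0x6A=106, contrib = 106<<0 = 106; acc -> 106, shift -> 7
byte 1=0xA6: payload=0x26=38, contrib = 38<<7 = 4864; acc -> 4970, shift -> 14
byte 2=0xC8: payload=0x48=72, contrib = 72<<14 = 1179648; acc -> 1184618, shift -> 21
byte 3=0x03: payload=0x03=3, contrib = 3<<21 = 6291456; acc -> 7476074, shift -> 28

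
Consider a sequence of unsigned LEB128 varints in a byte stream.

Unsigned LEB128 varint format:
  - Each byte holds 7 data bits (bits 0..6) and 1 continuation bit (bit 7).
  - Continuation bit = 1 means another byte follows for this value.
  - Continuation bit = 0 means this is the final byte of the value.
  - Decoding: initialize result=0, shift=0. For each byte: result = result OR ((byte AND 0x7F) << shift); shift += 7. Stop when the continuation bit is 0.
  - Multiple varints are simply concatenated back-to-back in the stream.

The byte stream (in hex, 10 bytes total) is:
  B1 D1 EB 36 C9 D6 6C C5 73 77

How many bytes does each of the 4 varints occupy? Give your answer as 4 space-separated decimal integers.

Answer: 4 3 2 1

Derivation:
  byte[0]=0xB1 cont=1 payload=0x31=49: acc |= 49<<0 -> acc=49 shift=7
  byte[1]=0xD1 cont=1 payload=0x51=81: acc |= 81<<7 -> acc=10417 shift=14
  byte[2]=0xEB cont=1 payload=0x6B=107: acc |= 107<<14 -> acc=1763505 shift=21
  byte[3]=0x36 cont=0 payload=0x36=54: acc |= 54<<21 -> acc=115009713 shift=28 [end]
Varint 1: bytes[0:4] = B1 D1 EB 36 -> value 115009713 (4 byte(s))
  byte[4]=0xC9 cont=1 payload=0x49=73: acc |= 73<<0 -> acc=73 shift=7
  byte[5]=0xD6 cont=1 payload=0x56=86: acc |= 86<<7 -> acc=11081 shift=14
  byte[6]=0x6C cont=0 payload=0x6C=108: acc |= 108<<14 -> acc=1780553 shift=21 [end]
Varint 2: bytes[4:7] = C9 D6 6C -> value 1780553 (3 byte(s))
  byte[7]=0xC5 cont=1 payload=0x45=69: acc |= 69<<0 -> acc=69 shift=7
  byte[8]=0x73 cont=0 payload=0x73=115: acc |= 115<<7 -> acc=14789 shift=14 [end]
Varint 3: bytes[7:9] = C5 73 -> value 14789 (2 byte(s))
  byte[9]=0x77 cont=0 payload=0x77=119: acc |= 119<<0 -> acc=119 shift=7 [end]
Varint 4: bytes[9:10] = 77 -> value 119 (1 byte(s))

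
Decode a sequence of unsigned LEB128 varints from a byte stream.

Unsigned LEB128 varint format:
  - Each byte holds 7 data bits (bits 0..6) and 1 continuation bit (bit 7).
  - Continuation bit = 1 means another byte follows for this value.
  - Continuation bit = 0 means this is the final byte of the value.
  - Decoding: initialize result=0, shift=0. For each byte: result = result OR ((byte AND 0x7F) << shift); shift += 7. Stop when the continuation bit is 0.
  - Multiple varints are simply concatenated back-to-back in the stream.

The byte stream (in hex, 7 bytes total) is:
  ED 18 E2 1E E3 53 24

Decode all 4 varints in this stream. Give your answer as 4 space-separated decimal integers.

Answer: 3181 3938 10723 36

Derivation:
  byte[0]=0xED cont=1 payload=0x6D=109: acc |= 109<<0 -> acc=109 shift=7
  byte[1]=0x18 cont=0 payload=0x18=24: acc |= 24<<7 -> acc=3181 shift=14 [end]
Varint 1: bytes[0:2] = ED 18 -> value 3181 (2 byte(s))
  byte[2]=0xE2 cont=1 payload=0x62=98: acc |= 98<<0 -> acc=98 shift=7
  byte[3]=0x1E cont=0 payload=0x1E=30: acc |= 30<<7 -> acc=3938 shift=14 [end]
Varint 2: bytes[2:4] = E2 1E -> value 3938 (2 byte(s))
  byte[4]=0xE3 cont=1 payload=0x63=99: acc |= 99<<0 -> acc=99 shift=7
  byte[5]=0x53 cont=0 payload=0x53=83: acc |= 83<<7 -> acc=10723 shift=14 [end]
Varint 3: bytes[4:6] = E3 53 -> value 10723 (2 byte(s))
  byte[6]=0x24 cont=0 payload=0x24=36: acc |= 36<<0 -> acc=36 shift=7 [end]
Varint 4: bytes[6:7] = 24 -> value 36 (1 byte(s))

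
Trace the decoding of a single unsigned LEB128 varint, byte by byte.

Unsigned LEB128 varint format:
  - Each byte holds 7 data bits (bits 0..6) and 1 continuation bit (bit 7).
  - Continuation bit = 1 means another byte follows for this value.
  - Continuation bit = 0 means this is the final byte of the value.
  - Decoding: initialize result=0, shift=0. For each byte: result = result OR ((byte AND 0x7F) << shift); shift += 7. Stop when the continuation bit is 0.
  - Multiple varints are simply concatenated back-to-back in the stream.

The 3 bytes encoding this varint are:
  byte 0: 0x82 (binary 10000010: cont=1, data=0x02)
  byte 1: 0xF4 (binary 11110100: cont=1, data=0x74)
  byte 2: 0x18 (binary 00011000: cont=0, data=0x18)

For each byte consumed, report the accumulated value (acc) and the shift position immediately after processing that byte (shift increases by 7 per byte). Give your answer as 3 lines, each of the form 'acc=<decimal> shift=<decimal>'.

byte 0=0x82: payload=0x02=2, contrib = 2<<0 = 2; acc -> 2, shift -> 7
byte 1=0xF4: payload=0x74=116, contrib = 116<<7 = 14848; acc -> 14850, shift -> 14
byte 2=0x18: payload=0x18=24, contrib = 24<<14 = 393216; acc -> 408066, shift -> 21

Answer: acc=2 shift=7
acc=14850 shift=14
acc=408066 shift=21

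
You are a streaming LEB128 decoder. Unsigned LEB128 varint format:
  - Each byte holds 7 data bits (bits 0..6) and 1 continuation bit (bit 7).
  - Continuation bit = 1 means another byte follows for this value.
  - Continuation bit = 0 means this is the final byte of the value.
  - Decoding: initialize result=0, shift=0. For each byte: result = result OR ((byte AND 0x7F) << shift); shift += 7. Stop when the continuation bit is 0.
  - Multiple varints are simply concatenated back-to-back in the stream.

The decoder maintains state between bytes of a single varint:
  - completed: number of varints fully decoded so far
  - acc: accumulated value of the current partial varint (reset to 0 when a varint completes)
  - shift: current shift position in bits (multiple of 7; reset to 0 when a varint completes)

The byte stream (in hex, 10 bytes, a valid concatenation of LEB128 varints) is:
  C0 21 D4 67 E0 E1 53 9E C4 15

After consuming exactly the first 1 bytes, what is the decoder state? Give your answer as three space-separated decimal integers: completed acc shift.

Answer: 0 64 7

Derivation:
byte[0]=0xC0 cont=1 payload=0x40: acc |= 64<<0 -> completed=0 acc=64 shift=7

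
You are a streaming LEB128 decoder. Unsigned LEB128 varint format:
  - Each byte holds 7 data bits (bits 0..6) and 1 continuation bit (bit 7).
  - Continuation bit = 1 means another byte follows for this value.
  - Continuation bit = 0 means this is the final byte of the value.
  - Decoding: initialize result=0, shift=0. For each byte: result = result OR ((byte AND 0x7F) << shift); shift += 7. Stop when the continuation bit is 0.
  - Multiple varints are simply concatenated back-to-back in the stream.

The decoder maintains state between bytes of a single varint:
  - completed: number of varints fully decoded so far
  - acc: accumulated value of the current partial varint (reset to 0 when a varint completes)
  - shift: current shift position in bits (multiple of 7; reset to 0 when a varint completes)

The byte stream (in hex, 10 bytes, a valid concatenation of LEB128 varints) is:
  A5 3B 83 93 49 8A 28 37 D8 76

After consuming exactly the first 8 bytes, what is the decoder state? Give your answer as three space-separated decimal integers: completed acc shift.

byte[0]=0xA5 cont=1 payload=0x25: acc |= 37<<0 -> completed=0 acc=37 shift=7
byte[1]=0x3B cont=0 payload=0x3B: varint #1 complete (value=7589); reset -> completed=1 acc=0 shift=0
byte[2]=0x83 cont=1 payload=0x03: acc |= 3<<0 -> completed=1 acc=3 shift=7
byte[3]=0x93 cont=1 payload=0x13: acc |= 19<<7 -> completed=1 acc=2435 shift=14
byte[4]=0x49 cont=0 payload=0x49: varint #2 complete (value=1198467); reset -> completed=2 acc=0 shift=0
byte[5]=0x8A cont=1 payload=0x0A: acc |= 10<<0 -> completed=2 acc=10 shift=7
byte[6]=0x28 cont=0 payload=0x28: varint #3 complete (value=5130); reset -> completed=3 acc=0 shift=0
byte[7]=0x37 cont=0 payload=0x37: varint #4 complete (value=55); reset -> completed=4 acc=0 shift=0

Answer: 4 0 0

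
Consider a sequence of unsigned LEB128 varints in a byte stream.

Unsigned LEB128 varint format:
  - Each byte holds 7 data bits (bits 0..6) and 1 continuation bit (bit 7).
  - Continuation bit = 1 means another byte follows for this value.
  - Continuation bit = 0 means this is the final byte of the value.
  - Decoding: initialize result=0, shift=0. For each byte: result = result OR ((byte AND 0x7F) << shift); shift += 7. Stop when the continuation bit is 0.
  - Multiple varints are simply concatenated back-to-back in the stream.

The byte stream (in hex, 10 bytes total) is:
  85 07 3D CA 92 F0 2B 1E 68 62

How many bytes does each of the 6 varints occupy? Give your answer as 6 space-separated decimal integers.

Answer: 2 1 4 1 1 1

Derivation:
  byte[0]=0x85 cont=1 payload=0x05=5: acc |= 5<<0 -> acc=5 shift=7
  byte[1]=0x07 cont=0 payload=0x07=7: acc |= 7<<7 -> acc=901 shift=14 [end]
Varint 1: bytes[0:2] = 85 07 -> value 901 (2 byte(s))
  byte[2]=0x3D cont=0 payload=0x3D=61: acc |= 61<<0 -> acc=61 shift=7 [end]
Varint 2: bytes[2:3] = 3D -> value 61 (1 byte(s))
  byte[3]=0xCA cont=1 payload=0x4A=74: acc |= 74<<0 -> acc=74 shift=7
  byte[4]=0x92 cont=1 payload=0x12=18: acc |= 18<<7 -> acc=2378 shift=14
  byte[5]=0xF0 cont=1 payload=0x70=112: acc |= 112<<14 -> acc=1837386 shift=21
  byte[6]=0x2B cont=0 payload=0x2B=43: acc |= 43<<21 -> acc=92014922 shift=28 [end]
Varint 3: bytes[3:7] = CA 92 F0 2B -> value 92014922 (4 byte(s))
  byte[7]=0x1E cont=0 payload=0x1E=30: acc |= 30<<0 -> acc=30 shift=7 [end]
Varint 4: bytes[7:8] = 1E -> value 30 (1 byte(s))
  byte[8]=0x68 cont=0 payload=0x68=104: acc |= 104<<0 -> acc=104 shift=7 [end]
Varint 5: bytes[8:9] = 68 -> value 104 (1 byte(s))
  byte[9]=0x62 cont=0 payload=0x62=98: acc |= 98<<0 -> acc=98 shift=7 [end]
Varint 6: bytes[9:10] = 62 -> value 98 (1 byte(s))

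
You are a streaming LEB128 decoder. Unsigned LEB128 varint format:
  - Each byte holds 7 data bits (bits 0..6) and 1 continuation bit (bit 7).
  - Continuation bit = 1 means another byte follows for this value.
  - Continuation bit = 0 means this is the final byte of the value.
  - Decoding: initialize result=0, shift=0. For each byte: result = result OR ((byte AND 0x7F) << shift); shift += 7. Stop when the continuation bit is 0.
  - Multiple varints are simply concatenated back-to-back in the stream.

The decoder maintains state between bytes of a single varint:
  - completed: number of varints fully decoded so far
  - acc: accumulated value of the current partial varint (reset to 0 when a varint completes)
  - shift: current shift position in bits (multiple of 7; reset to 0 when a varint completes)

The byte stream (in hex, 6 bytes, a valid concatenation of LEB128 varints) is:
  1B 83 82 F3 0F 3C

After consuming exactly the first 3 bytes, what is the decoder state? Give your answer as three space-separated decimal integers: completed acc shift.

Answer: 1 259 14

Derivation:
byte[0]=0x1B cont=0 payload=0x1B: varint #1 complete (value=27); reset -> completed=1 acc=0 shift=0
byte[1]=0x83 cont=1 payload=0x03: acc |= 3<<0 -> completed=1 acc=3 shift=7
byte[2]=0x82 cont=1 payload=0x02: acc |= 2<<7 -> completed=1 acc=259 shift=14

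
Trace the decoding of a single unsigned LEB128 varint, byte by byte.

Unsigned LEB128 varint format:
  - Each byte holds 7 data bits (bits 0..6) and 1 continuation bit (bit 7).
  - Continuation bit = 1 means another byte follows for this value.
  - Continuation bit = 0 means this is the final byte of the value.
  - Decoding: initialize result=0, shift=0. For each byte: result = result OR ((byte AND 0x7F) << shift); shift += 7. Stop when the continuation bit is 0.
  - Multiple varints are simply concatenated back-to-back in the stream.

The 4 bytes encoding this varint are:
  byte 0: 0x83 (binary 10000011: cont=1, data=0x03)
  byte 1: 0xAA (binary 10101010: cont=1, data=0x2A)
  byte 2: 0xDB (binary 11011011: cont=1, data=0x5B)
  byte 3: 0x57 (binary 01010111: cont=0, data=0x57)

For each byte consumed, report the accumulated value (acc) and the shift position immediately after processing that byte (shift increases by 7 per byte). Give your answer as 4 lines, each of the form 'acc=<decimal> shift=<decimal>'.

byte 0=0x83: payload=0x03=3, contrib = 3<<0 = 3; acc -> 3, shift -> 7
byte 1=0xAA: payload=0x2A=42, contrib = 42<<7 = 5376; acc -> 5379, shift -> 14
byte 2=0xDB: payload=0x5B=91, contrib = 91<<14 = 1490944; acc -> 1496323, shift -> 21
byte 3=0x57: payload=0x57=87, contrib = 87<<21 = 182452224; acc -> 183948547, shift -> 28

Answer: acc=3 shift=7
acc=5379 shift=14
acc=1496323 shift=21
acc=183948547 shift=28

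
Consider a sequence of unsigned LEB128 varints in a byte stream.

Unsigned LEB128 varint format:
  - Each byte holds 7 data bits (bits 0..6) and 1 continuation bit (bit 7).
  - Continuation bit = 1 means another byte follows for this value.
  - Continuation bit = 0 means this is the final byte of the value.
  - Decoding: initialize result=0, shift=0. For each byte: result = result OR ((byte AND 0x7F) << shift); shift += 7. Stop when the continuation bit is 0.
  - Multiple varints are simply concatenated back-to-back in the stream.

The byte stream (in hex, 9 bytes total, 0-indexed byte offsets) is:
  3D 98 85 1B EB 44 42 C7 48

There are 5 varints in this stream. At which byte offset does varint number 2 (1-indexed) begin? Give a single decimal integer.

  byte[0]=0x3D cont=0 payload=0x3D=61: acc |= 61<<0 -> acc=61 shift=7 [end]
Varint 1: bytes[0:1] = 3D -> value 61 (1 byte(s))
  byte[1]=0x98 cont=1 payload=0x18=24: acc |= 24<<0 -> acc=24 shift=7
  byte[2]=0x85 cont=1 payload=0x05=5: acc |= 5<<7 -> acc=664 shift=14
  byte[3]=0x1B cont=0 payload=0x1B=27: acc |= 27<<14 -> acc=443032 shift=21 [end]
Varint 2: bytes[1:4] = 98 85 1B -> value 443032 (3 byte(s))
  byte[4]=0xEB cont=1 payload=0x6B=107: acc |= 107<<0 -> acc=107 shift=7
  byte[5]=0x44 cont=0 payload=0x44=68: acc |= 68<<7 -> acc=8811 shift=14 [end]
Varint 3: bytes[4:6] = EB 44 -> value 8811 (2 byte(s))
  byte[6]=0x42 cont=0 payload=0x42=66: acc |= 66<<0 -> acc=66 shift=7 [end]
Varint 4: bytes[6:7] = 42 -> value 66 (1 byte(s))
  byte[7]=0xC7 cont=1 payload=0x47=71: acc |= 71<<0 -> acc=71 shift=7
  byte[8]=0x48 cont=0 payload=0x48=72: acc |= 72<<7 -> acc=9287 shift=14 [end]
Varint 5: bytes[7:9] = C7 48 -> value 9287 (2 byte(s))

Answer: 1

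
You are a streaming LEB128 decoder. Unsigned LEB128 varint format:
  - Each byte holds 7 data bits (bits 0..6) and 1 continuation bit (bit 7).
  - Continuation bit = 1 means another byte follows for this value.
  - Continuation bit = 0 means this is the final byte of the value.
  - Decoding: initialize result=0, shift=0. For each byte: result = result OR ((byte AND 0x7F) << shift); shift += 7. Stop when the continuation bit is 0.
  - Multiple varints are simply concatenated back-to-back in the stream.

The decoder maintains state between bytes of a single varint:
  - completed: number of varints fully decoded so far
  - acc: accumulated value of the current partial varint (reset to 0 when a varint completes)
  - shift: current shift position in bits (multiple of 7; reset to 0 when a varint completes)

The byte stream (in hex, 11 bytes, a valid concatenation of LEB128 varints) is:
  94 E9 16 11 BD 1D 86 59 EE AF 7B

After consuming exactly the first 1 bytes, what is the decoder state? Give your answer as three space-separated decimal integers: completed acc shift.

Answer: 0 20 7

Derivation:
byte[0]=0x94 cont=1 payload=0x14: acc |= 20<<0 -> completed=0 acc=20 shift=7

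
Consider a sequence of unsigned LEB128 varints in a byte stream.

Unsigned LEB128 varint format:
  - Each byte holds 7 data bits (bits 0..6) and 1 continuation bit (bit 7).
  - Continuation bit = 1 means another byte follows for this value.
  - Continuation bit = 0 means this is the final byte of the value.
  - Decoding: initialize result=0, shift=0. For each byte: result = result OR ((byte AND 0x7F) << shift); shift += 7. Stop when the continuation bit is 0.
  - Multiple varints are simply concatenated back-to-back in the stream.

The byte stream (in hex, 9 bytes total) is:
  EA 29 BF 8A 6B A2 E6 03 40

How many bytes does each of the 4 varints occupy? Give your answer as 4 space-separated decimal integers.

Answer: 2 3 3 1

Derivation:
  byte[0]=0xEA cont=1 payload=0x6A=106: acc |= 106<<0 -> acc=106 shift=7
  byte[1]=0x29 cont=0 payload=0x29=41: acc |= 41<<7 -> acc=5354 shift=14 [end]
Varint 1: bytes[0:2] = EA 29 -> value 5354 (2 byte(s))
  byte[2]=0xBF cont=1 payload=0x3F=63: acc |= 63<<0 -> acc=63 shift=7
  byte[3]=0x8A cont=1 payload=0x0A=10: acc |= 10<<7 -> acc=1343 shift=14
  byte[4]=0x6B cont=0 payload=0x6B=107: acc |= 107<<14 -> acc=1754431 shift=21 [end]
Varint 2: bytes[2:5] = BF 8A 6B -> value 1754431 (3 byte(s))
  byte[5]=0xA2 cont=1 payload=0x22=34: acc |= 34<<0 -> acc=34 shift=7
  byte[6]=0xE6 cont=1 payload=0x66=102: acc |= 102<<7 -> acc=13090 shift=14
  byte[7]=0x03 cont=0 payload=0x03=3: acc |= 3<<14 -> acc=62242 shift=21 [end]
Varint 3: bytes[5:8] = A2 E6 03 -> value 62242 (3 byte(s))
  byte[8]=0x40 cont=0 payload=0x40=64: acc |= 64<<0 -> acc=64 shift=7 [end]
Varint 4: bytes[8:9] = 40 -> value 64 (1 byte(s))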